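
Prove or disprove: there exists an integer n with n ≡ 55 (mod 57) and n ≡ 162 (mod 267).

Both moduli are multiples of 3 = gcd(57, 267), so any solution would satisfy n ≡ 55 and n ≡ 162 modulo 3 simultaneously.
But 55 mod 3 = 1 while 162 mod 3 = 0, a contradiction.
Hence the system has no solution.

No, no such integer exists.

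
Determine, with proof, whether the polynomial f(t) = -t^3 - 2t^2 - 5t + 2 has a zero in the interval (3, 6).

Evaluate at the endpoints: f(3) = -58, f(6) = -316 — same sign (negative).
f'(t) = -3t^2 - 4t - 5 has discriminant (-4)² − 4·(-3)·(-5) = -44 < 0, so f' has no real roots and is negative for every real t.
So f is strictly decreasing; between 3 and 6 its values lie between f(3) = -58 and f(6) = -316, all negative. Therefore f has no root in (3, 6).

No such root exists.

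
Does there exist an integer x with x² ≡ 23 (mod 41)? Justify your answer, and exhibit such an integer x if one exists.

x = 8 works: 8² = 64, and 64 − 23 = 41 = 1·41.

x = 8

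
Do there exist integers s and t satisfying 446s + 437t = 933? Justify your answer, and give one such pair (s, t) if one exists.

Since gcd(446, 437) = 1, every integer is an integer combination of 446 and 437.
Dividing repeatedly: 446 = 1·437 + 9, 437 = 48·9 + 5, 9 = 1·5 + 4, 5 = 1·4 + 1, 4 = 4·1 + 0.
Unwinding: 1 = 5 − 1·4 = 5 − (9 − 1·5) = −9 + 2·5 = −9 + 2·(437 − 48·9) = 2·437 − 97·9 = 2·437 − 97·(446 − 1·437) = −97·446 + 99·437, i.e. 446·(-97) + 437·99 = 1.
Times 933: 446·(-90501) + 437·92367 = 933, so (-90501, 92367) solves it.
The general solution is s = -90501 + 437k, t = 92367 − 446k; taking k = 208 gives the smaller pair s = 395, t = -401.
Check: 446·395 + 437·(-401) = 176170 − 175237 = 933. ✓

s = 395, t = -401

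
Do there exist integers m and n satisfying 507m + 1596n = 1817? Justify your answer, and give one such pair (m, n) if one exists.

There are no such integers.

gcd(507, 1596) = 3, so every integer of the form 507m + 1596n is a multiple of 3.
However 1817 leaves remainder 2 on division by 3.
Hence no integers m, n satisfy the equation.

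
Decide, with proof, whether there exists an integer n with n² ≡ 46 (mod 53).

n = 24 works: 24² = 576, and 576 − 46 = 530 = 10·53.

n = 24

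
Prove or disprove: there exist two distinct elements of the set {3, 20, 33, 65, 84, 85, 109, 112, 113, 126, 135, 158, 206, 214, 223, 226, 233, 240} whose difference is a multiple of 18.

No such pair exists.

Reduce each element modulo 18: 3↦3, 20↦2, 33↦15, 65↦11, 84↦12, 85↦13, 109↦1, 112↦4, 113↦5, 126↦0, 135↦9, 158↦14, 206↦8, 214↦16, 223↦7, 226↦10, 233↦17, 240↦6.
These 18 residues are pairwise different, hence no difference of two elements is divisible by 18.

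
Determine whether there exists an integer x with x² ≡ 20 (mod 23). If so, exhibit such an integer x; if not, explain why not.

Apply Euler's criterion with the prime 23: 20 is a quadratic residue iff 20^11 ≡ 1 (mod 23), and a non-residue iff it is ≡ −1.
Repeated squaring mod 23: 20^2 = 400 ≡ 9; 20^4 ≡ 9² = 81 ≡ 12; 20^8 ≡ 12² = 144 ≡ 6.
Since 11 = 8 + 2 + 1, 20^11 ≡ 6 · 9 · 20; multiplying out mod 23: 6·9 = 54 ≡ 8, then 8·20 = 160 ≡ 22. Thus 20^11 ≡ 22 ≡ −1 (mod 23).
By Euler's criterion 20 is a quadratic non-residue mod 23: no x satisfies x² ≡ 20 (mod 23).

There is no such integer.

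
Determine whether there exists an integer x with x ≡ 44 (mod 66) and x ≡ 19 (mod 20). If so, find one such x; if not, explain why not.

gcd(66, 20) = 2. If x ≡ 44 (mod 66) and x ≡ 19 (mod 20), then x ≡ 44 (mod 2) and x ≡ 19 (mod 2).
These are incompatible: 44 − 19 = 25 is not divisible by 2.
Therefore no such x exists.

No such integer exists.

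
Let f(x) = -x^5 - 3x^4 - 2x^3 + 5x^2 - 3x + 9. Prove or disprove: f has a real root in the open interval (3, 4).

f has no root in that interval.

The endpoint values f(3) = -495 and f(4) = -1843 are both negative. Claim: f(x) < 0 for every x in (3, 4).
Substitute x = 3 + u, where 0 < u < 1 on the interval. Expanding, f(3 + u) = -u^5 - 18u^4 - 128u^3 - 445u^2 - 756u - 495.
All 6 nonzero coefficients of this polynomial in u are negative; hence for u > 0 the value is a sum of negative terms (the constant -495 among them).
So f is strictly negative on (3, 4); no root exists in the interval.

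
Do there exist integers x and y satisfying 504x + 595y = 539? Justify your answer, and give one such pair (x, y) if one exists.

x = 66, y = -55

Since gcd(504, 595) = 7 and 539 = 7·77, Bézout's identity guarantees a solution.
Dividing through by 7 reduces the equation to 72x + 85y = 77.
Dividing repeatedly: 85 = 1·72 + 13, 72 = 5·13 + 7, 13 = 1·7 + 6, 7 = 1·6 + 1, 6 = 6·1 + 0.
Working back up the chain: 1 = 7 − 1·6 = 7 − (13 − 1·7) = −13 + 2·7 = −13 + 2·(72 − 5·13) = 2·72 − 11·13 = 2·72 − 11·(85 − 1·72) = −11·85 + 13·72. So 72·13 + 85·(-11) = 1.
Scaling by 77 gives the particular solution (x, y) = (1001, -847).
Shifting by a multiple of (85, −72) keeps it a solution: x = 1001 − 11·85 = 66, y = -847 + 11·72 = -55.
Check: 504·66 + 595·(-55) = 33264 − 32725 = 539. ✓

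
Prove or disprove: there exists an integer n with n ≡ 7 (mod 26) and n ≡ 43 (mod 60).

The moduli are not coprime: gcd(26, 60) = 2. Compatibility requires 2 ∣ (43 − 7) = 36, which holds, so solutions exist.
List candidates n ≡ 7 (mod 26): 7, 33, 59, 85, 111, 137, 163. Modulo 60 these are 7, 33, 59, 25, 51, 17, 43; 163 gives 43 as required.
Verify: 163 = 6·26 + 7 and 163 = 2·60 + 43. ✓

n = 163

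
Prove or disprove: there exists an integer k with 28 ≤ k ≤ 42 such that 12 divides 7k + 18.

k = 30

Try k = 30: 7·30 + 18 = 228 = 19·12, which is divisible by 12.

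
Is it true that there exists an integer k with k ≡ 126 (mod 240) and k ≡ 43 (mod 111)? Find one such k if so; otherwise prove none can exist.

No such integer exists.

Both moduli are multiples of 3 = gcd(240, 111), so any solution would satisfy k ≡ 126 and k ≡ 43 modulo 3 simultaneously.
But 126 mod 3 = 0 while 43 mod 3 = 1, a contradiction.
Hence the system has no solution.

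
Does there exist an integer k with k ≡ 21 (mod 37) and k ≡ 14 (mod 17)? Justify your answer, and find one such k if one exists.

gcd(37, 17) = 1, so the Chinese Remainder Theorem guarantees exactly one residue class mod 629 satisfying both.
Write k = 21 + 37t and require 21 + 37t ≡ 14 (mod 17), i.e. 37t ≡ 10 (mod 17).
37 ≡ 3 (mod 17), so this reads 3t ≡ 10 (mod 17). To invert 3 modulo 17: 17 = 5·3 + 2, 3 = 1·2 + 1, 2 = 2·1 + 0, and unwinding, 1 = 3 − 1·2 = 3 − (17 − 5·3) = −17 + 6·3. Thus 3⁻¹ ≡ 6 (mod 17).
Therefore t ≡ 6·10 = 60 ≡ 9 (mod 17).
Taking t = 9 gives k = 21 + 37·9 = 354.
Indeed 354 ≡ 21 (mod 37) and 354 ≡ 14 (mod 17).

k = 354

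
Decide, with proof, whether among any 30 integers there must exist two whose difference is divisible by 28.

True.

There are exactly 28 possible remainders on division by 28.
With 30 integers and only 28 classes, the pigeonhole principle forces two of them, say a and b, into the same class.
Equal remainders mean a − b ≡ 0 (mod 28), so 28 divides their difference.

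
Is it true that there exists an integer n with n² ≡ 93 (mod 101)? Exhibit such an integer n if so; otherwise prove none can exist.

No such integer exists.

Apply Euler's criterion with the prime 101: 93 is a quadratic residue iff 93^50 ≡ 1 (mod 101), and a non-residue iff it is ≡ −1.
Repeated squaring mod 101: 93^2 = 8649 ≡ 64; 93^4 ≡ 64² = 4096 ≡ 56; 93^8 ≡ 56² = 3136 ≡ 5; 93^16 ≡ 5² = 25 ≡ 25; 93^32 ≡ 25² = 625 ≡ 19.
Since 50 = 32 + 16 + 2, 93^50 ≡ 19 · 25 · 64; multiplying out mod 101: 19·25 = 475 ≡ 71, then 71·64 = 4544 ≡ 100. Thus 93^50 ≡ 100 ≡ −1 (mod 101).
By Euler's criterion 93 is a quadratic non-residue mod 101: no n satisfies n² ≡ 93 (mod 101).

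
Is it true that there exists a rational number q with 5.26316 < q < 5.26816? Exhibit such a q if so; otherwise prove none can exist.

Look for a denominator N such that an integer falls strictly between N·5.26316 and N·5.26816. N = 15 works: 15·5.26316 = 78.94740 < 79 < 79.02240 = 15·5.26816.
So q = 79/15 works: it is a ratio of integers, and dividing 15·5.26316 < 79 < 15·5.26816 through by 15 gives 5.26316 < 79/15 < 5.26816.

q = 79/15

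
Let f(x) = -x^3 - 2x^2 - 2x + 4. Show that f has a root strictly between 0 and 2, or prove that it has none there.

f(0) = 4 and f(2) = -16, which have opposite signs.
As a polynomial, f is continuous on every closed interval.
By the Intermediate Value Theorem, f takes the value 0 somewhere in the open interval.

Such a root exists.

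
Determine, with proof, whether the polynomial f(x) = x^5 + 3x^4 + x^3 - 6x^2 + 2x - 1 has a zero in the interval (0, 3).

Such a root exists.

f(0) = -1 and f(3) = 464, which have opposite signs.
As a polynomial, f is continuous on every closed interval.
By the Intermediate Value Theorem f must vanish at some point of (0, 3).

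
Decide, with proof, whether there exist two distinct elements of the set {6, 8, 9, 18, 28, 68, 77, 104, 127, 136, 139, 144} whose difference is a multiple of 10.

Yes: 6 and 136.

6 mod 10 = 6 and 136 mod 10 = 6, so 136 − 6 = 130 = 13·10.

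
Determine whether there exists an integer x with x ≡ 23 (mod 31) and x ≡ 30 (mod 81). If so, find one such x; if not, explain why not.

Since 31 and 81 share no common factor, CRT says the pair of congruences has a solution (unique mod 2511).
Write x = 23 + 31t and require 23 + 31t ≡ 30 (mod 81), i.e. 31t ≡ 7 (mod 81).
Invert 31 mod 81 by the Euclidean algorithm: 81 = 2·31 + 19, 31 = 1·19 + 12, 19 = 1·12 + 7, 12 = 1·7 + 5, 7 = 1·5 + 2, 5 = 2·2 + 1, 2 = 2·1 + 0; back-substituting, 1 = 5 − 2·2 = 5 − 2·(7 − 1·5) = −2·7 + 3·5 = −2·7 + 3·(12 − 1·7) = 3·12 − 5·7 = 3·12 − 5·(19 − 1·12) = −5·19 + 8·12 = −5·19 + 8·(31 − 1·19) = 8·31 − 13·19 = 8·31 − 13·(81 − 2·31) = −13·81 + 34·31. Hence 31·34 ≡ 1, so 31⁻¹ ≡ 34 (mod 81).
Therefore t ≡ 34·7 = 238 ≡ 76 (mod 81).
Taking t = 76 gives x = 23 + 31·76 = 2379.
Verify: 2379 = 76·31 + 23 and 2379 = 29·81 + 30. ✓

x = 2379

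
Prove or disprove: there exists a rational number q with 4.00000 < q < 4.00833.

Multiplying by 121: 121·4.00000 = 484.00000 and 121·4.00833 = 485.00793, so the integer 485 lies strictly between them.
Dividing back, 4.00000 < 485/121 < 4.00833, and 485/121 is rational.

q = 485/121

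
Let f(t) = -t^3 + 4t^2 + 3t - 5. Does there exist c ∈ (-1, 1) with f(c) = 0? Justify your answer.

f(-1) = -3 and f(1) = 1, which have opposite signs.
f is continuous everywhere (it is a polynomial), in particular on [-1, 1].
The Intermediate Value Theorem then guarantees some c ∈ (-1, 1) with f(c) = 0.

Yes, such a c exists.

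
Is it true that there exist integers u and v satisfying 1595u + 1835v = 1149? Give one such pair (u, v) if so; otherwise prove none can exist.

No, no such integers exist.

Any value of 1595u + 1835v is a multiple of gcd(1595, 1835) = 5.
However 1149 leaves remainder 4 on division by 5.
Therefore 1595u + 1835v = 1149 has no solution in integers.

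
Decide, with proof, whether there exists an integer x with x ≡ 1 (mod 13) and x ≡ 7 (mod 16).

x = 183

Since 13 and 16 share no common factor, CRT says the pair of congruences has a solution (unique mod 208).
Write x = 1 + 13t and require 1 + 13t ≡ 7 (mod 16), i.e. 13t ≡ 6 (mod 16).
Since 13·5 = 65 = 4·16 + 1, the inverse of 13 mod 16 is 5.
Multiplying by 5: t ≡ 5·6 = 30 ≡ 14 (mod 16).
With t = 14: x = 1 + 13·14 = 183.
Check: 183 mod 13 = 1, 183 mod 16 = 7. ✓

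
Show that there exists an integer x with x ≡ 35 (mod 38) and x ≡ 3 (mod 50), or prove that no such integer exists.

Here gcd(38, 50) = 2, and both 35 and 3 leave remainder 1 mod 2, so the system is consistent.
Put x = 35 + 38t, so we need 38t ≡ 18 (mod 50), equivalently (divide by 2) 19t ≡ 9 (mod 25).
Since 19·4 = 76 = 3·25 + 1, the inverse of 19 mod 25 is 4.
Multiplying by 4: t ≡ 4·9 = 36 ≡ 11 (mod 25).
Then x = 35 + 38·11 = 453.
Verify: 453 = 11·38 + 35 and 453 = 9·50 + 3. ✓

x = 453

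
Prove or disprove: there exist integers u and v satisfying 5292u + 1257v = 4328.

Any value of 5292u + 1257v is a multiple of gcd(5292, 1257) = 3.
But 4328 is not a multiple of 3 (it leaves remainder 2).
Hence no integers u, v satisfy the equation.

No such integers exist.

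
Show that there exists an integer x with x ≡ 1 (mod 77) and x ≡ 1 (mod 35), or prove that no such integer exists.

The moduli are not coprime: gcd(77, 35) = 7. Compatibility requires 7 ∣ (1 − 1) = 0, which holds, so solutions exist.
The smallest candidate x = 1 works directly: 1 ≡ 1 (mod 35).
Check: 1 mod 77 = 1, 1 mod 35 = 1. ✓

x = 1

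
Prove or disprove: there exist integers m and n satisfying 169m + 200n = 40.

Since gcd(169, 200) = 1, every integer is an integer combination of 169 and 200.
Dividing repeatedly: 200 = 1·169 + 31, 169 = 5·31 + 14, 31 = 2·14 + 3, 14 = 4·3 + 2, 3 = 1·2 + 1, 2 = 2·1 + 0.
Unwinding: 1 = 3 − 1·2 = 3 − (14 − 4·3) = −14 + 5·3 = −14 + 5·(31 − 2·14) = 5·31 − 11·14 = 5·31 − 11·(169 − 5·31) = −11·169 + 60·31 = −11·169 + 60·(200 − 1·169) = 60·200 − 71·169, i.e. 169·(-71) + 200·60 = 1.
Scaling by 40 gives the particular solution (m, n) = (-2840, 2400).
Shifting by a multiple of (200, −169) keeps it a solution: m = -2840 + 15·200 = 160, n = 2400 − 15·169 = -135.
Indeed 169·160 + 200·(-135) = 27040 − 27000 = 40.

m = 160, n = -135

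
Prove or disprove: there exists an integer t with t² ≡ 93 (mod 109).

t = 86 works: 86² = 7396, and 7396 − 93 = 7303 = 67·109.

t = 86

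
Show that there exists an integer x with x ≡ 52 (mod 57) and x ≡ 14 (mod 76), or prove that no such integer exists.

The moduli are not coprime: gcd(57, 76) = 19. Compatibility requires 19 ∣ (14 − 52) = -38, which holds, so solutions exist.
List candidates x ≡ 52 (mod 57): 52, 109, 166. Modulo 76 these are 52, 33, 14; 166 gives 14 as required.
Indeed 166 ≡ 52 (mod 57) and 166 ≡ 14 (mod 76).

x = 166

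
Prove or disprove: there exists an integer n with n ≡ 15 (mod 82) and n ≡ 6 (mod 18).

No such integer exists.

Both moduli are multiples of 2 = gcd(82, 18), so any solution would satisfy n ≡ 15 and n ≡ 6 modulo 2 simultaneously.
These are incompatible: 15 − 6 = 9 is not divisible by 2.
Therefore no such n exists.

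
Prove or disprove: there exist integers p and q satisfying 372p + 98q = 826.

p = 42, q = -151

Every value of 372p + 98q is a multiple of gcd(372, 98) = 2; since 2 ∣ 826, solutions exist.
Dividing through by 2 reduces the equation to 186p + 49q = 413.
Dividing repeatedly: 186 = 3·49 + 39, 49 = 1·39 + 10, 39 = 3·10 + 9, 10 = 1·9 + 1, 9 = 9·1 + 0.
Back-substituting, 1 = 10 − 1·9 = 10 − (39 − 3·10) = −39 + 4·10 = −39 + 4·(49 − 1·39) = 4·49 − 5·39 = 4·49 − 5·(186 − 3·49) = −5·186 + 19·49; that is, 186·(-5) + 49·19 = 1.
Scaling by 413 gives the particular solution (p, q) = (-2065, 7847).
The general solution is p = -2065 + 49k, q = 7847 − 186k; taking k = 43 gives the smaller pair p = 42, q = -151.
Check: 372·42 + 98·(-151) = 15624 − 14798 = 826. ✓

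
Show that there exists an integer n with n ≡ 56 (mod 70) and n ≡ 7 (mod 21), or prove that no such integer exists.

Here gcd(70, 21) = 7, and both 56 and 7 leave remainder 0 mod 7, so the system is consistent.
Step through n = 56, 56 + 70, 56 + 2·70, …: the values 56, 126, 196 reduce mod 21 to 14, 0, 7. The value 196 hits 7.
Indeed 196 ≡ 56 (mod 70) and 196 ≡ 7 (mod 21).

n = 196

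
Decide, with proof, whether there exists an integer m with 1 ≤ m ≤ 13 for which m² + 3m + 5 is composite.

m = 4

At m = 4: 4² + 3·4 + 5 = 33 = 3·11, which is composite.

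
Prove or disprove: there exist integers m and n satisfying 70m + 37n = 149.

m = 9, n = -13

70 and 37 are coprime, so 70m + 37n ranges over all of ℤ.
Run the Euclidean algorithm on 70 and 37: 70 = 1·37 + 33, 37 = 1·33 + 4, 33 = 8·4 + 1, 4 = 4·1 + 0.
Back-substituting, 1 = 33 − 8·4 = 33 − 8·(37 − 1·33) = −8·37 + 9·33 = −8·37 + 9·(70 − 1·37) = 9·70 − 17·37; that is, 70·9 + 37·(-17) = 1.
Scaling by 149 gives the particular solution (m, n) = (1341, -2533).
Subtracting 36·37 from m and adding 36·70 to n gives the tidier solution (9, -13).
Indeed 70·9 + 37·(-13) = 630 − 481 = 149.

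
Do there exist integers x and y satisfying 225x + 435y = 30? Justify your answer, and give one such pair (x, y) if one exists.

x = 4, y = -2

gcd(225, 435) = 15, and 15 divides 30, so integer solutions exist.
Dividing through by 15 reduces the equation to 15x + 29y = 2.
Run the Euclidean algorithm on 29 and 15: 29 = 1·15 + 14, 15 = 1·14 + 1, 14 = 14·1 + 0.
Back-substituting, 1 = 15 − 1·14 = 15 − (29 − 1·15) = −29 + 2·15; that is, 15·2 + 29·(-1) = 1.
Scaling by 2 gives the particular solution (x, y) = (4, -2).
Indeed 225·4 + 435·(-2) = 900 − 870 = 30.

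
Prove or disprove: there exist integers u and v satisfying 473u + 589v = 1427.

u = 531, v = -424

Since gcd(473, 589) = 1, every integer is an integer combination of 473 and 589.
Euclidean algorithm: 589 = 1·473 + 116, 473 = 4·116 + 9, 116 = 12·9 + 8, 9 = 1·8 + 1, 8 = 8·1 + 0.
Working back up the chain: 1 = 9 − 1·8 = 9 − (116 − 12·9) = −116 + 13·9 = −116 + 13·(473 − 4·116) = 13·473 − 53·116 = 13·473 − 53·(589 − 1·473) = −53·589 + 66·473. So 473·66 + 589·(-53) = 1.
Scaling by 1427 gives the particular solution (u, v) = (94182, -75631).
The general solution is u = 94182 + 589k, v = -75631 − 473k; taking k = -159 gives the smaller pair u = 531, v = -424.
Check: 473·531 + 589·(-424) = 251163 − 249736 = 1427. ✓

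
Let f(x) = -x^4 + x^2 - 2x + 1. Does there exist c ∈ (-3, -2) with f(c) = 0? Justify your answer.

f(-3) = -65 and f(-2) = -7, both negative, so a sign-change argument is unavailable; we show f keeps this sign on the whole interval.
Substitute x = -2 − u, where 0 < u < 1 on the interval. Expanding, f(-2 − u) = -u^4 - 8u^3 - 23u^2 - 26u - 7.
The nonzero coefficients here are all negative, so for u > 0 every term is negative (or zero), and the constant term -7 is strictly negative.
Therefore f(x) < 0 throughout (-3, -2), and f has no zero there.

f has no root in that interval.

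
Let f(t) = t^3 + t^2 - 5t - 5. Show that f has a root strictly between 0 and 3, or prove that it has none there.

Such a root exists.

f(0) = -5 and f(3) = 16, which have opposite signs.
f is continuous everywhere (it is a polynomial), in particular on [0, 3].
By the Intermediate Value Theorem f must vanish at some point of (0, 3).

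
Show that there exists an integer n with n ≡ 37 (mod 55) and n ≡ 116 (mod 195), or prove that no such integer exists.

There is no such integer.

gcd(55, 195) = 5. If n ≡ 37 (mod 55) and n ≡ 116 (mod 195), then n ≡ 37 (mod 5) and n ≡ 116 (mod 5).
However 37 ≡ 2 and 116 ≡ 1 (mod 5), and 2 ≠ 1.
So no integer satisfies both congruences.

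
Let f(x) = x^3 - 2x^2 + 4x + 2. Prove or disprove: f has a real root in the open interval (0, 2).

f has no root in that interval.

f(0) = 2 and f(2) = 10, both positive.
f'(x) = 3x^2 - 4x + 4 has discriminant (-4)² − 4·3·4 = -32 < 0, so f' has no real roots and is positive for every real x.
So f is strictly increasing; between 0 and 2 its values lie between f(0) = 2 and f(2) = 10, all positive. Therefore f has no root in (0, 2).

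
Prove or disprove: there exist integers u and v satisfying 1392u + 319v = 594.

No such integers exist.

gcd(1392, 319) = 29, so every integer of the form 1392u + 319v is a multiple of 29.
But 594 = 29·20 + 14, so 29 ∤ 594.
Therefore 1392u + 319v = 594 has no solution in integers.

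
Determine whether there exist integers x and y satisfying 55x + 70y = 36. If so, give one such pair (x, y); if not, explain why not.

Both 55 and 70 are divisible by gcd(55, 70) = 5, hence so is any combination 55x + 70y.
But 36 = 5·7 + 1, so 5 ∤ 36.
So the equation is unsolvable over ℤ.

No such integers exist.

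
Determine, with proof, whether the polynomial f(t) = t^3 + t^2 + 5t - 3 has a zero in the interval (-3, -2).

No such root exists.

Evaluate at the endpoints: f(-3) = -36, f(-2) = -17 — same sign (negative).
f'(t) = 3t^2 + 2t + 5 has discriminant 2² − 4·3·5 = -56 < 0, so f' has no real roots and is positive for every real t.
Hence f is strictly increasing on ℝ, and in particular on [-3, -2]. A strictly monotone function with same-sign endpoint values stays negative on the whole interval, so f has no zero in (-3, -2).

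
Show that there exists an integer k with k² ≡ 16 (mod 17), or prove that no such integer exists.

k = 13

Take k = 13. Then 13² = 169 = 9·17 + 16, so 13² ≡ 16 (mod 17).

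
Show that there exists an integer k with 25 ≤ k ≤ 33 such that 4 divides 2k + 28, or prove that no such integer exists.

k = 26 works, since 2·26 + 28 = 80 = 20·4.

k = 26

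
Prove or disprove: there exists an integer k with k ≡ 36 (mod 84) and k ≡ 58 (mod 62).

Here gcd(84, 62) = 2, and both 36 and 58 leave remainder 0 mod 2, so the system is consistent.
The integers ≡ 36 (mod 84) are 36, 120, …; their remainders mod 62 are 36, 58, so k = 120 is the first that is ≡ 58 (mod 62).
Indeed 120 ≡ 36 (mod 84) and 120 ≡ 58 (mod 62).

k = 120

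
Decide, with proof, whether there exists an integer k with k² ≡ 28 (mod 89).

No such integer exists.

Apply Euler's criterion with the prime 89: 28 is a quadratic residue iff 28^44 ≡ 1 (mod 89), and a non-residue iff it is ≡ −1.
Squaring successively (mod 89): 28^2 = 784 ≡ 72; 28^4 ≡ 72² = 5184 ≡ 22; 28^8 ≡ 22² = 484 ≡ 39; 28^16 ≡ 39² = 1521 ≡ 8; 28^32 ≡ 8² = 64 ≡ 64.
Since 44 = 32 + 8 + 4, 28^44 ≡ 64 · 39 · 22; multiplying out mod 89: 64·39 = 2496 ≡ 4, then 4·22 = 88 ≡ 88. Thus 28^44 ≡ 88 ≡ −1 (mod 89).
By Euler's criterion 28 is a quadratic non-residue mod 89: no k satisfies k² ≡ 28 (mod 89).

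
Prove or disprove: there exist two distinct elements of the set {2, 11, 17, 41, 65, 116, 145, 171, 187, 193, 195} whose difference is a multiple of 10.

11 mod 10 = 1 and 41 mod 10 = 1, so 41 − 11 = 30 = 3·10.

Yes: 11 and 41.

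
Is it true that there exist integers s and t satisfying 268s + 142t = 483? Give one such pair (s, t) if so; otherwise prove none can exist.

gcd(268, 142) = 2, so every integer of the form 268s + 142t is a multiple of 2.
But 483 is not a multiple of 2 (it leaves remainder 1).
Hence no integers s, t satisfy the equation.

There are no such integers.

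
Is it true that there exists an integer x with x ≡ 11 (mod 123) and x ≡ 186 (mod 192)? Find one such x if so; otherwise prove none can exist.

No, no such integer exists.

Both moduli are multiples of 3 = gcd(123, 192), so any solution would satisfy x ≡ 11 and x ≡ 186 modulo 3 simultaneously.
However 11 ≡ 2 and 186 ≡ 0 (mod 3), and 2 ≠ 0.
Hence the system has no solution.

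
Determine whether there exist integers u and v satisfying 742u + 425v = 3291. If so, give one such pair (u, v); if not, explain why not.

u = 123, v = -207

742 and 425 are coprime, so 742u + 425v ranges over all of ℤ.
Run the Euclidean algorithm on 742 and 425: 742 = 1·425 + 317, 425 = 1·317 + 108, 317 = 2·108 + 101, 108 = 1·101 + 7, 101 = 14·7 + 3, 7 = 2·3 + 1, 3 = 3·1 + 0.
Back-substituting, 1 = 7 − 2·3 = 7 − 2·(101 − 14·7) = −2·101 + 29·7 = −2·101 + 29·(108 − 1·101) = 29·108 − 31·101 = 29·108 − 31·(317 − 2·108) = −31·317 + 91·108 = −31·317 + 91·(425 − 1·317) = 91·425 − 122·317 = 91·425 − 122·(742 − 1·425) = −122·742 + 213·425; that is, 742·(-122) + 425·213 = 1.
Scaling by 3291 gives the particular solution (u, v) = (-401502, 700983).
The general solution is u = -401502 + 425k, v = 700983 − 742k; taking k = 945 gives the smaller pair u = 123, v = -207.
Indeed 742·123 + 425·(-207) = 91266 − 87975 = 3291.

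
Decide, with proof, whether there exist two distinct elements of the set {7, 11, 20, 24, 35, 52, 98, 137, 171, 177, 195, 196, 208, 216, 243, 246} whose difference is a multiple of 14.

7 and 35 are such a pair.

7 mod 14 = 7 and 35 mod 14 = 7, so 35 − 7 = 28 = 2·14.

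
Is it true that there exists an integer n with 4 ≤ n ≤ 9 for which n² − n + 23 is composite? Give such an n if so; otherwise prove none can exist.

At n = 7: 7² − 7 + 23 = 65 = 5·13, which is composite.

n = 7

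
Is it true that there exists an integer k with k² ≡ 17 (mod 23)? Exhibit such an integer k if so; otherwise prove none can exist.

23 is prime, so by Euler's criterion 17 is a square mod 23 iff 17^((23−1)/2) = 17^11 ≡ 1 (mod 23).
Squaring successively (mod 23): 17^2 = 289 ≡ 13; 17^4 ≡ 13² = 169 ≡ 8; 17^8 ≡ 8² = 64 ≡ 18.
Since 11 = 8 + 2 + 1, 17^11 ≡ 18 · 13 · 17; multiplying out mod 23: 18·13 = 234 ≡ 4, then 4·17 = 68 ≡ 22. Thus 17^11 ≡ 22 ≡ −1 (mod 23).
By Euler's criterion 17 is a quadratic non-residue mod 23: no k satisfies k² ≡ 17 (mod 23).

There is no such integer.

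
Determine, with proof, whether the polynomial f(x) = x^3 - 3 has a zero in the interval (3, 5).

f has no root in that interval.

f(3) = 24 and f(5) = 122, both positive, so a sign-change argument is unavailable; we show f keeps this sign on the whole interval.
Substitute x = 3 + u, where 0 < u < 2 on the interval. Expanding, f(3 + u) = u^3 + 9u^2 + 27u + 24.
The nonzero coefficients here are all positive, so for u > 0 every term is positive (or zero), and the constant term 24 is strictly positive.
Therefore f(x) > 0 throughout (3, 5), and f has no zero there.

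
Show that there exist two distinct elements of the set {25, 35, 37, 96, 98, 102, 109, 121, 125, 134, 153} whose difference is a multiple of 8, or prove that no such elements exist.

Reduce each element mod 8: 25↦1, 35↦3, 37↦5, 96↦0, 98↦2, 102↦6, 109↦5, 121↦1, 125↦5, 134↦6, 153↦1. The residue 1 repeats (at 25 and 121), and 121 − 25 = 96 = 12·8.

Yes: 25 and 121.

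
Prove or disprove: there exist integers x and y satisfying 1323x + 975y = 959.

There are no such integers.

Any value of 1323x + 975y is a multiple of gcd(1323, 975) = 3.
But 959 is not a multiple of 3 (it leaves remainder 2).
So the equation is unsolvable over ℤ.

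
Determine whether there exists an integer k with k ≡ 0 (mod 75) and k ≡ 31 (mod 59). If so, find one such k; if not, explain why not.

k = 975

gcd(75, 59) = 1, so the Chinese Remainder Theorem guarantees exactly one residue class mod 4425 satisfying both.
Write k = 0 + 75t and require 0 + 75t ≡ 31 (mod 59), i.e. 75t ≡ 31 (mod 59).
75 ≡ 16 (mod 59), so this reads 16t ≡ 31 (mod 59). Invert 16 mod 59 by the Euclidean algorithm: 59 = 3·16 + 11, 16 = 1·11 + 5, 11 = 2·5 + 1, 5 = 5·1 + 0; back-substituting, 1 = 11 − 2·5 = 11 − 2·(16 − 1·11) = −2·16 + 3·11 = −2·16 + 3·(59 − 3·16) = 3·59 − 11·16. Hence 16·(-11) ≡ 1, so 16⁻¹ ≡ -11 ≡ 48 (mod 59).
Multiplying by 48: t ≡ 48·31 = 1488 ≡ 13 (mod 59).
With t = 13: k = 0 + 75·13 = 975.
Verify: 975 = 13·75 + 0 and 975 = 16·59 + 31. ✓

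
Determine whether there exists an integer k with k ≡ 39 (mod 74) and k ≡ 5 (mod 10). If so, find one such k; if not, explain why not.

k = 335

The moduli are not coprime: gcd(74, 10) = 2. Compatibility requires 2 ∣ (5 − 39) = -34, which holds, so solutions exist.
The integers ≡ 39 (mod 74) are 39, 113, 187, 261, 335, …; their remainders mod 10 are 9, 3, 7, 1, 5, so k = 335 is the first that is ≡ 5 (mod 10).
Check: 335 mod 74 = 39, 335 mod 10 = 5. ✓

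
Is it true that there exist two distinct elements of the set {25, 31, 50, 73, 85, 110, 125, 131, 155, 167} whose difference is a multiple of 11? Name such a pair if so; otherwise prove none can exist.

No, no such pair exists.

Two integers differ by a multiple of 11 exactly when they have the same residue mod 11. The residues are 25↦3, 31↦9, 50↦6, 73↦7, 85↦8, 110↦0, 125↦4, 131↦10, 155↦1, 167↦2.
All 10 residues are distinct, so no two elements differ by a multiple of 11.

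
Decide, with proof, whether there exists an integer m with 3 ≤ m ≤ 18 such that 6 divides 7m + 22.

m = 8

Try m = 8: 7·8 + 22 = 78 = 13·6, which is divisible by 6.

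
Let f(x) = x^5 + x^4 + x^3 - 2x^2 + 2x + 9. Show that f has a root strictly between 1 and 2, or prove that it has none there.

f(1) = 12 and f(2) = 61, both positive, so a sign-change argument is unavailable; we show f keeps this sign on the whole interval.
Substitute x = 1 + u, where 0 < u < 1 on the interval. Expanding, f(1 + u) = u^5 + 6u^4 + 15u^3 + 17u^2 + 10u + 12.
The nonzero coefficients here are all positive, so for u > 0 every term is positive (or zero), and the constant term 12 is strictly positive.
Therefore f(x) > 0 throughout (1, 2), and f has no zero there.

f has no root in that interval.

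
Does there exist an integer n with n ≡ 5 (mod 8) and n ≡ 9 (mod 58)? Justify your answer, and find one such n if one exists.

gcd(8, 58) = 2. A simultaneous solution exists iff 5 ≡ 9 (mod 2); here 5 mod 2 = 1 = 9 mod 2, so it does.
Put n = 5 + 8t, so we need 8t ≡ 4 (mod 58), equivalently (divide by 2) 4t ≡ 2 (mod 29).
Since 4·22 = 88 = 3·29 + 1, the inverse of 4 mod 29 is 22.
Multiplying by 22: t ≡ 22·2 = 44 ≡ 15 (mod 29).
Then n = 5 + 8·15 = 125.
Check: 125 mod 8 = 5, 125 mod 58 = 9. ✓

n = 125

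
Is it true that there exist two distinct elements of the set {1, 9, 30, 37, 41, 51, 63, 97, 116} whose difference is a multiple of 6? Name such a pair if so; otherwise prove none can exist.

1 and 37 are such a pair.

1 mod 6 = 1 and 37 mod 6 = 1, so 37 − 1 = 36 = 6·6.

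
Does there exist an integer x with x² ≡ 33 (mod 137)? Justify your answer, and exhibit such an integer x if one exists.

137 is prime, so by Euler's criterion 33 is a square mod 137 iff 33^((137−1)/2) = 33^68 ≡ 1 (mod 137).
Repeated squaring mod 137: 33^2 = 1089 ≡ 130; 33^4 ≡ 130² = 16900 ≡ 49; 33^8 ≡ 49² = 2401 ≡ 72; 33^16 ≡ 72² = 5184 ≡ 115; 33^32 ≡ 115² = 13225 ≡ 73; 33^64 ≡ 73² = 5329 ≡ 123.
Since 68 = 64 + 4, 33^68 ≡ 123 · 49; multiplying out mod 137: 123·49 = 6027 ≡ 136. Thus 33^68 ≡ 136 ≡ −1 (mod 137).
By Euler's criterion 33 is a quadratic non-residue mod 137: no x satisfies x² ≡ 33 (mod 137).

There is no such integer.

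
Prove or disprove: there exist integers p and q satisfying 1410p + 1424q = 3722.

Since gcd(1410, 1424) = 2 and 3722 = 2·1861, Bézout's identity guarantees a solution.
Dividing through by 2 reduces the equation to 705p + 712q = 1861.
Run the Euclidean algorithm on 712 and 705: 712 = 1·705 + 7, 705 = 100·7 + 5, 7 = 1·5 + 2, 5 = 2·2 + 1, 2 = 2·1 + 0.
Back-substituting, 1 = 5 − 2·2 = 5 − 2·(7 − 1·5) = −2·7 + 3·5 = −2·7 + 3·(705 − 100·7) = 3·705 − 302·7 = 3·705 − 302·(712 − 1·705) = −302·712 + 305·705; that is, 705·305 + 712·(-302) = 1.
Times 1861: 705·567605 + 712·(-562022) = 1861, so (567605, -562022) solves it.
Shifting by a multiple of (712, −705) keeps it a solution: p = 567605 − 797·712 = 141, q = -562022 + 797·705 = -137.
Check: 1410·141 + 1424·(-137) = 198810 − 195088 = 3722. ✓

p = 141, q = -137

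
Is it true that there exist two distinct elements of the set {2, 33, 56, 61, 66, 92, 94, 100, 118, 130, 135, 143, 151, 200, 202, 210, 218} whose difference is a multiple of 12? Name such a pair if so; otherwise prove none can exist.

Both 2 and 218 leave remainder 2 on division by 12; their difference 216 = 18·12 is a multiple of 12.

The pair (2, 218) works.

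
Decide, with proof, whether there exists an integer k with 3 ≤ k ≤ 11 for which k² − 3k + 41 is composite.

k = 7

At k = 7: 7² − 3·7 + 41 = 69 = 3·23, which is composite.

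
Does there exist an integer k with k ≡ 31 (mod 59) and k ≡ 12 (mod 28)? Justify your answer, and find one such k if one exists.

k = 208

Since 59 and 28 share no common factor, CRT says the pair of congruences has a solution (unique mod 1652).
Write k = 31 + 59t and require 31 + 59t ≡ 12 (mod 28), i.e. 59t ≡ 9 (mod 28).
59 ≡ 3 (mod 28), so this reads 3t ≡ 9 (mod 28). To invert 3 modulo 28: 28 = 9·3 + 1, 3 = 3·1 + 0, and unwinding, 1 = 28 − 9·3. Thus 3⁻¹ ≡ -9 ≡ 19 (mod 28).
Multiplying by 19: t ≡ 19·9 = 171 ≡ 3 (mod 28).
With t = 3: k = 31 + 59·3 = 208.
Verify: 208 = 3·59 + 31 and 208 = 7·28 + 12. ✓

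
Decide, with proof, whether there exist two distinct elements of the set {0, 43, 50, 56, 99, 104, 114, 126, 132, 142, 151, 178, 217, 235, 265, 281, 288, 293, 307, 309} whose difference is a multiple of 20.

Two integers differ by a multiple of 20 exactly when they have the same residue mod 20. The residues are 0↦0, 43↦3, 50↦10, 56↦16, 99↦19, 104↦4, 114↦14, 126↦6, 132↦12, 142↦2, 151↦11, 178↦18, 217↦17, 235↦15, 265↦5, 281↦1, 288↦8, 293↦13, 307↦7, 309↦9.
All 20 residues are distinct, so no two elements differ by a multiple of 20.

No such pair exists.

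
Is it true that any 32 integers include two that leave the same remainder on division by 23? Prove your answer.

Yes.

Each integer lies in one of the 23 residue classes modulo 23.
With 32 integers and only 23 classes, the pigeonhole principle forces two of them, say a and b, into the same class.
So a and b have equal remainders mod 23, which is exactly what was to be shown.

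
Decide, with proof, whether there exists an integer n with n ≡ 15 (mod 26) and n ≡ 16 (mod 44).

No such integer exists.

gcd(26, 44) = 2. If n ≡ 15 (mod 26) and n ≡ 16 (mod 44), then n ≡ 15 (mod 2) and n ≡ 16 (mod 2).
These are incompatible: 15 − 16 = -1 is not divisible by 2.
Hence the system has no solution.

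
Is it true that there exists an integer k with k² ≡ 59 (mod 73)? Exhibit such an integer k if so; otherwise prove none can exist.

There is no such integer.

Apply Euler's criterion with the prime 73: 59 is a quadratic residue iff 59^36 ≡ 1 (mod 73), and a non-residue iff it is ≡ −1.
Repeated squaring mod 73: 59^2 = 3481 ≡ 50; 59^4 ≡ 50² = 2500 ≡ 18; 59^8 ≡ 18² = 324 ≡ 32; 59^16 ≡ 32² = 1024 ≡ 2; 59^32 ≡ 2² = 4 ≡ 4.
Since 36 = 32 + 4, 59^36 ≡ 4 · 18; multiplying out mod 73: 4·18 = 72 ≡ 72. Thus 59^36 ≡ 72 ≡ −1 (mod 73).
The value −1 means 59 is a non-residue modulo 73, so k² ≡ 59 (mod 73) is impossible.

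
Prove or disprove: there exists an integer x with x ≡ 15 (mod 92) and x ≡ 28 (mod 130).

gcd(92, 130) = 2. If x ≡ 15 (mod 92) and x ≡ 28 (mod 130), then x ≡ 15 (mod 2) and x ≡ 28 (mod 2).
But 15 mod 2 = 1 while 28 mod 2 = 0, a contradiction.
Hence the system has no solution.

No such integer exists.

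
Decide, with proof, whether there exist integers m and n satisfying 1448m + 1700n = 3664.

m = 343, n = -290

gcd(1448, 1700) = 4, and 4 divides 3664, so integer solutions exist.
Dividing through by 4 reduces the equation to 362m + 425n = 916.
Dividing repeatedly: 425 = 1·362 + 63, 362 = 5·63 + 47, 63 = 1·47 + 16, 47 = 2·16 + 15, 16 = 1·15 + 1, 15 = 15·1 + 0.
Unwinding: 1 = 16 − 1·15 = 16 − (47 − 2·16) = −47 + 3·16 = −47 + 3·(63 − 1·47) = 3·63 − 4·47 = 3·63 − 4·(362 − 5·63) = −4·362 + 23·63 = −4·362 + 23·(425 − 1·362) = 23·425 − 27·362, i.e. 362·(-27) + 425·23 = 1.
Multiplying through by 916: m = (-27)·916 = -24732, n = 23·916 = 21068 is a solution.
Shifting by a multiple of (425, −362) keeps it a solution: m = -24732 + 59·425 = 343, n = 21068 − 59·362 = -290.
Indeed 1448·343 + 1700·(-290) = 496664 − 493000 = 3664.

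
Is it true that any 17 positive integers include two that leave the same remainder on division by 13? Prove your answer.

True.

There are exactly 13 possible remainders on division by 13.
Placing 17 integers into 13 classes, some class receives at least two — say a and b.
So a and b have equal remainders mod 13, which is exactly what was to be shown.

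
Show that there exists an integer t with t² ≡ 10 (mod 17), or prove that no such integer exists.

Squares mod 17 repeat after t = 8 (as (−t)² = t²); for t = 0..8 they are 0, 1, 4, 9, 16, 8, 2, 15, 13.
The set of squares mod 17 is therefore {0, 1, 2, 4, 8, 9, 13, 15, 16}, which does not contain 10.
Hence no integer t has t² ≡ 10 (mod 17).

No such integer exists.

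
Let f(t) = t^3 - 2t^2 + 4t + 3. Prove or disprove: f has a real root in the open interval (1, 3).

No such root exists.

Evaluate at the endpoints: f(1) = 6, f(3) = 24 — same sign (positive).
The derivative f'(t) = 3t^2 - 4t + 4 is a quadratic with discriminant (-4)² − 4·3·4 = -32 < 0; it never vanishes, so it is always positive (sign of the leading coefficient).
Hence f is strictly increasing on ℝ, and in particular on [1, 3]. A strictly monotone function with same-sign endpoint values stays positive on the whole interval, so f has no zero in (1, 3).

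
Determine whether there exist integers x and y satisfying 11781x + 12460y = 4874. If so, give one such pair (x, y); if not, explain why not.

Any value of 11781x + 12460y is a multiple of gcd(11781, 12460) = 7.
However 4874 leaves remainder 2 on division by 7.
Hence no integers x, y satisfy the equation.

No such integers exist.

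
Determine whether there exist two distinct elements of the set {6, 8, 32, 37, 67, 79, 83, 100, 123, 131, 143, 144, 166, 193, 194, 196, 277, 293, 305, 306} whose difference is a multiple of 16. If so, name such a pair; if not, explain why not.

6 mod 16 = 6 and 166 mod 16 = 6, so 166 − 6 = 160 = 10·16.

The pair (6, 166) works.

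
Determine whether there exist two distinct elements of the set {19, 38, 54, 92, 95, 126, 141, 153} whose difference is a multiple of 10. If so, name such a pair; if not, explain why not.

Reduce each element modulo 10: 19↦9, 38↦8, 54↦4, 92↦2, 95↦5, 126↦6, 141↦1, 153↦3.
These 8 residues are pairwise different, hence no difference of two elements is divisible by 10.

No, no such pair exists.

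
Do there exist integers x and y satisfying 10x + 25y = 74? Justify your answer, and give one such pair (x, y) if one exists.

Any value of 10x + 25y is a multiple of gcd(10, 25) = 5.
But 74 is not a multiple of 5 (it leaves remainder 4).
So the equation is unsolvable over ℤ.

There are no such integers.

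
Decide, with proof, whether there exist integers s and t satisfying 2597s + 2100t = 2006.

Both 2597 and 2100 are divisible by gcd(2597, 2100) = 7, hence so is any combination 2597s + 2100t.
But 2006 is not a multiple of 7 (it leaves remainder 4).
Hence no integers s, t satisfy the equation.

There are no such integers.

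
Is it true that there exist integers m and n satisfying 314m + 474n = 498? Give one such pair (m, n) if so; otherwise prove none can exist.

Every value of 314m + 474n is a multiple of gcd(314, 474) = 2; since 2 ∣ 498, solutions exist.
Dividing through by 2 reduces the equation to 157m + 237n = 249.
Run the Euclidean algorithm on 237 and 157: 237 = 1·157 + 80, 157 = 1·80 + 77, 80 = 1·77 + 3, 77 = 25·3 + 2, 3 = 1·2 + 1, 2 = 2·1 + 0.
Unwinding: 1 = 3 − 1·2 = 3 − (77 − 25·3) = −77 + 26·3 = −77 + 26·(80 − 1·77) = 26·80 − 27·77 = 26·80 − 27·(157 − 1·80) = −27·157 + 53·80 = −27·157 + 53·(237 − 1·157) = 53·237 − 80·157, i.e. 157·(-80) + 237·53 = 1.
Scaling by 249 gives the particular solution (m, n) = (-19920, 13197).
The general solution is m = -19920 + 237k, n = 13197 − 157k; taking k = 85 gives the smaller pair m = 225, n = -148.
Indeed 314·225 + 474·(-148) = 70650 − 70152 = 498.

m = 225, n = -148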